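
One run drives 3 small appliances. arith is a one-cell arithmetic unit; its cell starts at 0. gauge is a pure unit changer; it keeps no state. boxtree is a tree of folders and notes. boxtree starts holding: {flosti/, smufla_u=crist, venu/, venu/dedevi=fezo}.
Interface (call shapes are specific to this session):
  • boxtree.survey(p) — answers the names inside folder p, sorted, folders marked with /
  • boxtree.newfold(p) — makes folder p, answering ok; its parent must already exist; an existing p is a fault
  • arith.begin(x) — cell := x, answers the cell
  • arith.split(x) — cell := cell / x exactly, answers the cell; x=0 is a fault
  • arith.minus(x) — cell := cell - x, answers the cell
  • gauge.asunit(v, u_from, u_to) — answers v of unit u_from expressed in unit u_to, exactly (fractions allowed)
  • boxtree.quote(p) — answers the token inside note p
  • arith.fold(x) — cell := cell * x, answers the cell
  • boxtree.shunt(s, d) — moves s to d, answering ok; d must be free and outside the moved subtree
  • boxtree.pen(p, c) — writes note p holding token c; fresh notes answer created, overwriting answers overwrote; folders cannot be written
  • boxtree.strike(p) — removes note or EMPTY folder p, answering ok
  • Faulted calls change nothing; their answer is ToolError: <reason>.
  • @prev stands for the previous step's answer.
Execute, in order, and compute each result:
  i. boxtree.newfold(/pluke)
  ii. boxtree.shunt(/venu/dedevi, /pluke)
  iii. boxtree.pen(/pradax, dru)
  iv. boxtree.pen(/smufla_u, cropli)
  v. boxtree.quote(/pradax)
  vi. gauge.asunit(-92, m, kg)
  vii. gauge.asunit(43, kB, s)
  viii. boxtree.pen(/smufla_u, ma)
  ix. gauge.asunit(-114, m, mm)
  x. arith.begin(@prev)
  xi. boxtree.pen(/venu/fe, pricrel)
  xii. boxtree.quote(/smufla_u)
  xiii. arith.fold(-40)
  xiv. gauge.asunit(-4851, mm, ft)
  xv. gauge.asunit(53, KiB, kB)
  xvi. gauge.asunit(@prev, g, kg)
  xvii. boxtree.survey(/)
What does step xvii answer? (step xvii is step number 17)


> boxtree.newfold p=/pluke
:: ok
> boxtree.shunt s=/venu/dedevi d=/pluke
:: ToolError: exists
> boxtree.pen p=/pradax c=dru
:: created
> boxtree.pen p=/smufla_u c=cropli
:: overwrote
> boxtree.quote p=/pradax
:: dru
> gauge.asunit v=-92 u_from=m u_to=kg
:: ToolError: incompatible units
> gauge.asunit v=43 u_from=kB u_to=s
:: ToolError: incompatible units
> boxtree.pen p=/smufla_u c=ma
:: overwrote
> gauge.asunit v=-114 u_from=m u_to=mm
:: -114000
> arith.begin x=@prev
:: -114000
> boxtree.pen p=/venu/fe c=pricrel
:: created
> boxtree.quote p=/smufla_u
:: ma
> arith.fold x=-40
:: 4560000
> gauge.asunit v=-4851 u_from=mm u_to=ft
:: -8085/508
> gauge.asunit v=53 u_from=KiB u_to=kB
:: 6784/125
> gauge.asunit v=@prev u_from=g u_to=kg
:: 848/15625
> boxtree.survey p=/
:: [flosti/, pluke/, pradax, smufla_u, venu/]

Answer: [flosti/, pluke/, pradax, smufla_u, venu/]


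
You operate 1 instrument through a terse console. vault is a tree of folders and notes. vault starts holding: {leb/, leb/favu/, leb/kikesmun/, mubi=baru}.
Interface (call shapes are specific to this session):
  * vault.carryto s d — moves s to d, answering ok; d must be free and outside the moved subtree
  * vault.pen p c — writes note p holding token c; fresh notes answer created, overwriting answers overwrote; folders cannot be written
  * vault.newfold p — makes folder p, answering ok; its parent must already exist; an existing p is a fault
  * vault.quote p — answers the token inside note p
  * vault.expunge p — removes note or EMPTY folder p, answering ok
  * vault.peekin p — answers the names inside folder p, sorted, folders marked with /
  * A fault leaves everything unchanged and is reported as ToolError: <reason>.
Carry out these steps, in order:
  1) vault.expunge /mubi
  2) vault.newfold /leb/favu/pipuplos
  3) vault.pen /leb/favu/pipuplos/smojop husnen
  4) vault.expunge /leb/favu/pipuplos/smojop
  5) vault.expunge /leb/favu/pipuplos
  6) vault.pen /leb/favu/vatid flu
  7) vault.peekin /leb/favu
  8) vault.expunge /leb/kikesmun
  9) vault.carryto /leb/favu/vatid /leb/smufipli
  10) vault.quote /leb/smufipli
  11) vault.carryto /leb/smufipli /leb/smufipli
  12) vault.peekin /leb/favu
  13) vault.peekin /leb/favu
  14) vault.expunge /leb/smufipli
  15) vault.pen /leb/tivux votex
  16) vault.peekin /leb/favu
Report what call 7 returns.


Answer: [vatid]

Derivation:
==> vault.expunge(p: /mubi)
<== ok
==> vault.newfold(p: /leb/favu/pipuplos)
<== ok
==> vault.pen(p: /leb/favu/pipuplos/smojop, c: husnen)
<== created
==> vault.expunge(p: /leb/favu/pipuplos/smojop)
<== ok
==> vault.expunge(p: /leb/favu/pipuplos)
<== ok
==> vault.pen(p: /leb/favu/vatid, c: flu)
<== created
==> vault.peekin(p: /leb/favu)
<== [vatid]
==> vault.expunge(p: /leb/kikesmun)
<== ok
==> vault.carryto(s: /leb/favu/vatid, d: /leb/smufipli)
<== ok
==> vault.quote(p: /leb/smufipli)
<== flu
==> vault.carryto(s: /leb/smufipli, d: /leb/smufipli)
<== ToolError: exists
==> vault.peekin(p: /leb/favu)
<== []
==> vault.peekin(p: /leb/favu)
<== []
==> vault.expunge(p: /leb/smufipli)
<== ok
==> vault.pen(p: /leb/tivux, c: votex)
<== created
==> vault.peekin(p: /leb/favu)
<== []


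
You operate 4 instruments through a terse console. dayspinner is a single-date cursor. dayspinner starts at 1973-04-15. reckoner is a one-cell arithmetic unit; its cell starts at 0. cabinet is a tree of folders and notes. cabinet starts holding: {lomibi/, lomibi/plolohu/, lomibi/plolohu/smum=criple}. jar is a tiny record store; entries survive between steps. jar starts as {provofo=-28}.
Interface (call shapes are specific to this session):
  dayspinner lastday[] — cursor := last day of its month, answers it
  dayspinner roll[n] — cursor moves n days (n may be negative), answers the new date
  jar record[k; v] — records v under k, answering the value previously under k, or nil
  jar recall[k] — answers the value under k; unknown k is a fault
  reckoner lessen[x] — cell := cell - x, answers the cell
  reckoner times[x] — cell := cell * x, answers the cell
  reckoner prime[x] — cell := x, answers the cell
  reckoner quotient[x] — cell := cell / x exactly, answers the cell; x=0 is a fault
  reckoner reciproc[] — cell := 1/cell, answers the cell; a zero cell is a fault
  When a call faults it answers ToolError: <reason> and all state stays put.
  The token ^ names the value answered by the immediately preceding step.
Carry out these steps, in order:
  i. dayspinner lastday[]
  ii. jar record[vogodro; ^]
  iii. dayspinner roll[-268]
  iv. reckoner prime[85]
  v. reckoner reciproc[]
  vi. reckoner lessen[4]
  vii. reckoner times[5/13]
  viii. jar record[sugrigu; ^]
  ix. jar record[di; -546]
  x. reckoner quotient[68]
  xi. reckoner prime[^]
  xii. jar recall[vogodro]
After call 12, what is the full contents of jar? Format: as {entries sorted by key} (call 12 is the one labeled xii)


CALL dayspinner lastday[]
RET  1973-04-30
CALL jar record[vogodro; ^]
RET  nil
CALL dayspinner roll[-268]
RET  1972-08-05
CALL reckoner prime[85]
RET  85
CALL reckoner reciproc[]
RET  1/85
CALL reckoner lessen[4]
RET  -339/85
CALL reckoner times[5/13]
RET  -339/221
CALL jar record[sugrigu; ^]
RET  nil
CALL jar record[di; -546]
RET  nil
CALL reckoner quotient[68]
RET  -339/15028
CALL reckoner prime[^]
RET  -339/15028
CALL jar recall[vogodro]
RET  1973-04-30

Answer: {di=-546, provofo=-28, sugrigu=-339/221, vogodro=1973-04-30}


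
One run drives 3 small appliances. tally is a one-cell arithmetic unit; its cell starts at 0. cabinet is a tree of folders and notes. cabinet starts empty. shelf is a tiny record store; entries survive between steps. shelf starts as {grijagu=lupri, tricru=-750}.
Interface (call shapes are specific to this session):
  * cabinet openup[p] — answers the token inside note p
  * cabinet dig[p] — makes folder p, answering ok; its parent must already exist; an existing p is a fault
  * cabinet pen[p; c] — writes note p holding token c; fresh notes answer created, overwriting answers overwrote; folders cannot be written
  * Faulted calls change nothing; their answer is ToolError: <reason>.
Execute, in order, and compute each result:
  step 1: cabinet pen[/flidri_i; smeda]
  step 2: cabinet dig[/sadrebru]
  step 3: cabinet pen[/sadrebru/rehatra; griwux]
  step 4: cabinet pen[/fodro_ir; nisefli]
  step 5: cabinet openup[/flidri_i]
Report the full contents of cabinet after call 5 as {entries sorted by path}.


Answer: {flidri_i=smeda, fodro_ir=nisefli, sadrebru/, sadrebru/rehatra=griwux}

Derivation:
Step: cabinet pen[p=/flidri_i; c=smeda]
Result: created
Step: cabinet dig[p=/sadrebru]
Result: ok
Step: cabinet pen[p=/sadrebru/rehatra; c=griwux]
Result: created
Step: cabinet pen[p=/fodro_ir; c=nisefli]
Result: created
Step: cabinet openup[p=/flidri_i]
Result: smeda


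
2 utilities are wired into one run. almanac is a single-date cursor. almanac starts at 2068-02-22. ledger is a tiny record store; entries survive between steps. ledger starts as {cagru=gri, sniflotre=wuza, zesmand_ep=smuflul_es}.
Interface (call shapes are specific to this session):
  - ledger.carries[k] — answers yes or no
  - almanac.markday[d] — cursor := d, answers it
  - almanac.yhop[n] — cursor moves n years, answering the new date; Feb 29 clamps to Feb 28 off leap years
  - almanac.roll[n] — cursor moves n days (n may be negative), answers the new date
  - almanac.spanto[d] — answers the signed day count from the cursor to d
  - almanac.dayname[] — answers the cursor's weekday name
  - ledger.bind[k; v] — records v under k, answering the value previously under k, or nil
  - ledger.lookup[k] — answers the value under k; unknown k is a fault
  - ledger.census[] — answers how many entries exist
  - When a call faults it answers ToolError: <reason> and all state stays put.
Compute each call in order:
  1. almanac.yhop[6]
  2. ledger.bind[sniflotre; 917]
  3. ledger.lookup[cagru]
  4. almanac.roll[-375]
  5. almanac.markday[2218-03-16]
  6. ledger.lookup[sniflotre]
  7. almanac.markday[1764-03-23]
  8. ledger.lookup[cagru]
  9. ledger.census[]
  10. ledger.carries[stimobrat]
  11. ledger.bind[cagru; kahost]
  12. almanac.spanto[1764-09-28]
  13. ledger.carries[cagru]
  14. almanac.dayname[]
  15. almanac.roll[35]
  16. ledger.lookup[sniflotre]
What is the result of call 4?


Next I call almanac.yhop(6), giving 2074-02-22.
I try ledger.bind(sniflotre, 917), giving wuza.
I invoke ledger.lookup(cagru): gri.
I invoke almanac.roll(-375), and observe 2073-02-12.
I run almanac.markday(2218-03-16), yielding 2218-03-16.
I run ledger.lookup(sniflotre), giving 917.
Next I call almanac.markday(1764-03-23): 1764-03-23.
I call ledger.lookup(cagru), and observe gri.
Next I call ledger.census(), yielding 3.
Now I run ledger.carries(stimobrat), and see no.
I call ledger.bind(cagru, kahost), which returns gri.
I invoke almanac.spanto(1764-09-28), giving 189.
Next I call ledger.carries(cagru), yielding yes.
I use almanac.dayname, and see Friday.
Next I call almanac.roll(35), and observe 1764-04-27.
Calling ledger.lookup(sniflotre), giving 917.

Answer: 2073-02-12


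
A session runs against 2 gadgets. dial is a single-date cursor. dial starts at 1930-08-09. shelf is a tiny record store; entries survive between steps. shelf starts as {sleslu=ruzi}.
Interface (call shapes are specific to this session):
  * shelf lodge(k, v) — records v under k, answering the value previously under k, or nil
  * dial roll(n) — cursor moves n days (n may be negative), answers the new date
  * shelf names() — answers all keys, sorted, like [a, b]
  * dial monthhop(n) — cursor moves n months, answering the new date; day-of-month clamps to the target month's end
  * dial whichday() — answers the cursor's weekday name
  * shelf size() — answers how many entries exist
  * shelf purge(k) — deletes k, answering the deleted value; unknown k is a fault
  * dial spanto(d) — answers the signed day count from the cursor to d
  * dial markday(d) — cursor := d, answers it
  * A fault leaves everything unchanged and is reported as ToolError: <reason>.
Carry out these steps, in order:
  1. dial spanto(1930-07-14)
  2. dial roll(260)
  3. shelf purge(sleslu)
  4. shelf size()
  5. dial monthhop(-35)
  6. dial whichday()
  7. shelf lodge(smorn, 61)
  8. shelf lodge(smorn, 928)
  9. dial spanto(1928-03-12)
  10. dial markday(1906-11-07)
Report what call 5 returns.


$ dial spanto 1930-07-14
= -26
$ dial roll 260
= 1931-04-26
$ shelf purge sleslu
= ruzi
$ shelf size
= 0
$ dial monthhop -35
= 1928-05-26
$ dial whichday
= Saturday
$ shelf lodge smorn 61
= nil
$ shelf lodge smorn 928
= 61
$ dial spanto 1928-03-12
= -75
$ dial markday 1906-11-07
= 1906-11-07

Answer: 1928-05-26


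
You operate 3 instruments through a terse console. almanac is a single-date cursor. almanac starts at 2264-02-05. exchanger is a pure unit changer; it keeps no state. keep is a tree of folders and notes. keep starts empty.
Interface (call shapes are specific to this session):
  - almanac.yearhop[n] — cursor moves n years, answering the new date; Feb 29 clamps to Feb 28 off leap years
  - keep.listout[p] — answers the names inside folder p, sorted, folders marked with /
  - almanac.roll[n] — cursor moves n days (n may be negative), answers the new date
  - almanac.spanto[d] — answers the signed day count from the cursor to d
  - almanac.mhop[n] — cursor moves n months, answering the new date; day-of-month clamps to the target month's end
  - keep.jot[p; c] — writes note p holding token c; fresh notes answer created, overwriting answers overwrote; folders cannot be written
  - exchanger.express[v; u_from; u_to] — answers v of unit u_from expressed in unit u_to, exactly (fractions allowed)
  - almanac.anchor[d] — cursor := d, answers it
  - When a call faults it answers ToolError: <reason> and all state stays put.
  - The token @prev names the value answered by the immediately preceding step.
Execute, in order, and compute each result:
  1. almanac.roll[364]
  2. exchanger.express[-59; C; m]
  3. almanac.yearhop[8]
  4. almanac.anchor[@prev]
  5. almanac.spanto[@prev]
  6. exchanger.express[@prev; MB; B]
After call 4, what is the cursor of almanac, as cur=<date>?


Answer: cur=2273-02-03

Derivation:
% almanac.roll(n: 364) == 2265-02-03
% exchanger.express(v: -59, u_from: C, u_to: m) == ToolError: incompatible units
% almanac.yearhop(n: 8) == 2273-02-03
% almanac.anchor(d: @prev) == 2273-02-03
% almanac.spanto(d: @prev) == 0
% exchanger.express(v: @prev, u_from: MB, u_to: B) == 0


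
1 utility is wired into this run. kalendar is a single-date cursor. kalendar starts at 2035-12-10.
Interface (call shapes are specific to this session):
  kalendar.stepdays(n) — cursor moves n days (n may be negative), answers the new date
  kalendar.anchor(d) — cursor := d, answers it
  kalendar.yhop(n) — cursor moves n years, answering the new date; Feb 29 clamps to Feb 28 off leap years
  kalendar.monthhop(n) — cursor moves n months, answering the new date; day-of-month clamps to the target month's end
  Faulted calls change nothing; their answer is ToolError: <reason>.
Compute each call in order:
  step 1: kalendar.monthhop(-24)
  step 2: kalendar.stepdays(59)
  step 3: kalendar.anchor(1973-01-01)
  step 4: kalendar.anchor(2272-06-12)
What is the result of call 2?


Answer: 2034-02-07

Derivation:
Now I run kalendar.monthhop(-24), yielding 2033-12-10.
I run kalendar.stepdays(59), yielding 2034-02-07.
Using kalendar.anchor(1973-01-01), and see 1973-01-01.
Invoking kalendar.anchor(2272-06-12), giving 2272-06-12.


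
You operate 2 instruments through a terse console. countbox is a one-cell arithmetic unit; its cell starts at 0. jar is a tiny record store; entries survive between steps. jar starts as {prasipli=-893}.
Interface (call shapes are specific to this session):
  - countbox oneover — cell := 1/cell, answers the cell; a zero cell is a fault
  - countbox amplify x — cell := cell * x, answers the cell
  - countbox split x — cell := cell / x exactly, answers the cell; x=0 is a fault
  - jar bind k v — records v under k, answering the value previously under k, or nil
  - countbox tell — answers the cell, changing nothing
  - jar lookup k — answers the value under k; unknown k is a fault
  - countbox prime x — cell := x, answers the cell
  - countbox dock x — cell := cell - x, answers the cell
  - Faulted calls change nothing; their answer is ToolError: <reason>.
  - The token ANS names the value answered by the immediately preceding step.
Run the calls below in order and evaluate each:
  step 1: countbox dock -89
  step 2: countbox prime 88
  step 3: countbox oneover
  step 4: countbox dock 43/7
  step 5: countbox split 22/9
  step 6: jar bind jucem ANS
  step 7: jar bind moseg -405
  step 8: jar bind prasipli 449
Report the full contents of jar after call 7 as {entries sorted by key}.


Answer: {jucem=-33993/13552, moseg=-405, prasipli=-893}

Derivation:
→ countbox dock(x: -89)
← 89
→ countbox prime(x: 88)
← 88
→ countbox oneover()
← 1/88
→ countbox dock(x: 43/7)
← -3777/616
→ countbox split(x: 22/9)
← -33993/13552
→ jar bind(k: jucem, v: ANS)
← nil
→ jar bind(k: moseg, v: -405)
← nil
→ jar bind(k: prasipli, v: 449)
← -893


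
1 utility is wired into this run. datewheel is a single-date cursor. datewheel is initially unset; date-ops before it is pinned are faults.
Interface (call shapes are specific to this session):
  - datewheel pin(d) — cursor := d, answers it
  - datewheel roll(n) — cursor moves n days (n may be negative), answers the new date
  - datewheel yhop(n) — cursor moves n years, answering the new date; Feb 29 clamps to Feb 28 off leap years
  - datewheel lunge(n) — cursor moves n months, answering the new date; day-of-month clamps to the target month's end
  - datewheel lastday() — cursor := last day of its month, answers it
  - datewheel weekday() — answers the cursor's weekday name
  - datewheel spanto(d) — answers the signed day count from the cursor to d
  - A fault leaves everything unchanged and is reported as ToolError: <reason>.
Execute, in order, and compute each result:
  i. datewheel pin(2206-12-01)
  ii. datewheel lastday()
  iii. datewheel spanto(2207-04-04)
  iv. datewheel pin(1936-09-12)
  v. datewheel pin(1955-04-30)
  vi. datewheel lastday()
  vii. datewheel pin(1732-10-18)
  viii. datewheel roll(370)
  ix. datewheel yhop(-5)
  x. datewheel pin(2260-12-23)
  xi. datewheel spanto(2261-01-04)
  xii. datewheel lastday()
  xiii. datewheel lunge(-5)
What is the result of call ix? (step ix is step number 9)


$ datewheel pin d='2206-12-01'
  2206-12-01
$ datewheel lastday
  2206-12-31
$ datewheel spanto d='2207-04-04'
  94
$ datewheel pin d='1936-09-12'
  1936-09-12
$ datewheel pin d='1955-04-30'
  1955-04-30
$ datewheel lastday
  1955-04-30
$ datewheel pin d='1732-10-18'
  1732-10-18
$ datewheel roll n='370'
  1733-10-23
$ datewheel yhop n='-5'
  1728-10-23
$ datewheel pin d='2260-12-23'
  2260-12-23
$ datewheel spanto d='2261-01-04'
  12
$ datewheel lastday
  2260-12-31
$ datewheel lunge n='-5'
  2260-07-31

Answer: 1728-10-23


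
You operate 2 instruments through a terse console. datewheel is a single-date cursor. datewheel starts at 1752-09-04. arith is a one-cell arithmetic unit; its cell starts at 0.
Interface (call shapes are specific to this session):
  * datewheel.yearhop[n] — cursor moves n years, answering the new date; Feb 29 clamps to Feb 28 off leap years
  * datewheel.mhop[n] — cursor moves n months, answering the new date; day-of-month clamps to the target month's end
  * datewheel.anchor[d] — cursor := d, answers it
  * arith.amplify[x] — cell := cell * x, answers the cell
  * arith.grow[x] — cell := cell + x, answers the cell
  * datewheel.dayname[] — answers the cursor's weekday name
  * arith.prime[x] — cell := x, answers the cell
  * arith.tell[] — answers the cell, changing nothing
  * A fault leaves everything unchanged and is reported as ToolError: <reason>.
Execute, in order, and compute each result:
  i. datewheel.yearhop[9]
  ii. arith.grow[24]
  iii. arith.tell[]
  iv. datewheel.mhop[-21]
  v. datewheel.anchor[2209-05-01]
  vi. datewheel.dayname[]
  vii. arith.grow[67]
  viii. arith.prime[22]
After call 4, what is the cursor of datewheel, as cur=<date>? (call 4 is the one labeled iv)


Answer: cur=1759-12-04

Derivation:
> datewheel.yearhop n→9
:: 1761-09-04
> arith.grow x→24
:: 24
> arith.tell
:: 24
> datewheel.mhop n→-21
:: 1759-12-04
> datewheel.anchor d→2209-05-01
:: 2209-05-01
> datewheel.dayname
:: Monday
> arith.grow x→67
:: 91
> arith.prime x→22
:: 22


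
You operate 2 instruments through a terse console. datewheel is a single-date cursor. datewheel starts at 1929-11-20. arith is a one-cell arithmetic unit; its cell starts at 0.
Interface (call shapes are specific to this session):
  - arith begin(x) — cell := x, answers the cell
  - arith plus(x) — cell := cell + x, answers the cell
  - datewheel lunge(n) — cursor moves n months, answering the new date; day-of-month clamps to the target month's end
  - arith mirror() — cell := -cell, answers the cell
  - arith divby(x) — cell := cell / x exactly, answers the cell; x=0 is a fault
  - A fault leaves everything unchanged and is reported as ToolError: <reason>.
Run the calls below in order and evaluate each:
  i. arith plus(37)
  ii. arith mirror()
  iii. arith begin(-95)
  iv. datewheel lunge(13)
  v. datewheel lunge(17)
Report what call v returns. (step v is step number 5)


// arith plus(x='37') => 37
// arith mirror() => -37
// arith begin(x='-95') => -95
// datewheel lunge(n='13') => 1930-12-20
// datewheel lunge(n='17') => 1932-05-20

Answer: 1932-05-20


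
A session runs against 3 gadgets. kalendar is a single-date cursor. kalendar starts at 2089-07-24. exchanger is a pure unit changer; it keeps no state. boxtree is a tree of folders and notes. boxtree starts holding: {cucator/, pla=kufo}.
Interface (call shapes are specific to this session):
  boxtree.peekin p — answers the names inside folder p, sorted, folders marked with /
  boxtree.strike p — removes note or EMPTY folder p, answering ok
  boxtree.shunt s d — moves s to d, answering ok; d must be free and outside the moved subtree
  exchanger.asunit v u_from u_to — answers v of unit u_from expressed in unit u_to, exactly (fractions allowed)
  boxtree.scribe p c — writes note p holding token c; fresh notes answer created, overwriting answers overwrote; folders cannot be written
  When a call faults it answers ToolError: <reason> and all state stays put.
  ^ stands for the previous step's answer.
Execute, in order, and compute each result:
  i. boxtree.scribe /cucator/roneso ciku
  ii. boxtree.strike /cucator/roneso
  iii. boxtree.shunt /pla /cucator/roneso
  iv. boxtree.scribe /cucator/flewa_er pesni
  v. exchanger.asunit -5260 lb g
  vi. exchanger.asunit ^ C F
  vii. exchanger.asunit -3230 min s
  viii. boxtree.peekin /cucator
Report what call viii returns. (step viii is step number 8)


Answer: [flewa_er, roneso]

Derivation:
Act: boxtree.scribe[p: /cucator/roneso; c: ciku]
Obs: created
Act: boxtree.strike[p: /cucator/roneso]
Obs: ok
Act: boxtree.shunt[s: /pla; d: /cucator/roneso]
Obs: ok
Act: boxtree.scribe[p: /cucator/flewa_er; c: pesni]
Obs: created
Act: exchanger.asunit[v: -5260; u_from: lb; u_to: g]
Obs: -11929479331/5000
Act: exchanger.asunit[v: ^; u_from: C; u_to: F]
Obs: -107364513979/25000
Act: exchanger.asunit[v: -3230; u_from: min; u_to: s]
Obs: -193800
Act: boxtree.peekin[p: /cucator]
Obs: [flewa_er, roneso]


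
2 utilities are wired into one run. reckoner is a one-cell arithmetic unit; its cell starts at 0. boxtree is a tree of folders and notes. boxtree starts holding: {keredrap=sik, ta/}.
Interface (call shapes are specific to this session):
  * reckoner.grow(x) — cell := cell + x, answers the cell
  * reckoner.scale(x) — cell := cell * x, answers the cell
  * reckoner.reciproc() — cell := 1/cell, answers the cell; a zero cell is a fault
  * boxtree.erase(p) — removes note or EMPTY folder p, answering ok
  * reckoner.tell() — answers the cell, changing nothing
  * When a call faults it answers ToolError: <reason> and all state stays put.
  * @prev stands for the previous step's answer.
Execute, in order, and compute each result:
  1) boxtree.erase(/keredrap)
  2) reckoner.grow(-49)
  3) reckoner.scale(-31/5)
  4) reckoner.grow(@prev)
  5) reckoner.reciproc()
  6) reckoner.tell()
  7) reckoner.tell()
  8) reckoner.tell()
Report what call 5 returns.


CALL erase[p→/keredrap]
RET  ok
CALL grow[x→-49]
RET  -49
CALL scale[x→-31/5]
RET  1519/5
CALL grow[x→@prev]
RET  3038/5
CALL reciproc[]
RET  5/3038
CALL tell[]
RET  5/3038
CALL tell[]
RET  5/3038
CALL tell[]
RET  5/3038

Answer: 5/3038


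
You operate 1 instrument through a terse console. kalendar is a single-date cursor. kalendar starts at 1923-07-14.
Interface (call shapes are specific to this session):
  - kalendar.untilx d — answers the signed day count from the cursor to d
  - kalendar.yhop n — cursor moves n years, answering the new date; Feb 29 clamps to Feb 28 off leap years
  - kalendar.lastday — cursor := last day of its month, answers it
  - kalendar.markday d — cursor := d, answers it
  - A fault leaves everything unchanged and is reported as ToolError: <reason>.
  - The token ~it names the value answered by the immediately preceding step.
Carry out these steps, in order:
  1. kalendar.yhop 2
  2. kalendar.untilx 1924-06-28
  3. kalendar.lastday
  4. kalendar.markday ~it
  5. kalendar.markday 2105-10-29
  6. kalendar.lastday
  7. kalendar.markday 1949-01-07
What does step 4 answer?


Answer: 1925-07-31

Derivation:
Calling yhop on 2, which returns 1925-07-14.
Now I run untilx on 1924-06-28, yielding -381.
I try lastday, which returns 1925-07-31.
I invoke markday on ~it, which returns 1925-07-31.
Now I run markday on 2105-10-29, which returns 2105-10-29.
I try lastday, yielding 2105-10-31.
Then markday on 1949-01-07, — result: 1949-01-07.


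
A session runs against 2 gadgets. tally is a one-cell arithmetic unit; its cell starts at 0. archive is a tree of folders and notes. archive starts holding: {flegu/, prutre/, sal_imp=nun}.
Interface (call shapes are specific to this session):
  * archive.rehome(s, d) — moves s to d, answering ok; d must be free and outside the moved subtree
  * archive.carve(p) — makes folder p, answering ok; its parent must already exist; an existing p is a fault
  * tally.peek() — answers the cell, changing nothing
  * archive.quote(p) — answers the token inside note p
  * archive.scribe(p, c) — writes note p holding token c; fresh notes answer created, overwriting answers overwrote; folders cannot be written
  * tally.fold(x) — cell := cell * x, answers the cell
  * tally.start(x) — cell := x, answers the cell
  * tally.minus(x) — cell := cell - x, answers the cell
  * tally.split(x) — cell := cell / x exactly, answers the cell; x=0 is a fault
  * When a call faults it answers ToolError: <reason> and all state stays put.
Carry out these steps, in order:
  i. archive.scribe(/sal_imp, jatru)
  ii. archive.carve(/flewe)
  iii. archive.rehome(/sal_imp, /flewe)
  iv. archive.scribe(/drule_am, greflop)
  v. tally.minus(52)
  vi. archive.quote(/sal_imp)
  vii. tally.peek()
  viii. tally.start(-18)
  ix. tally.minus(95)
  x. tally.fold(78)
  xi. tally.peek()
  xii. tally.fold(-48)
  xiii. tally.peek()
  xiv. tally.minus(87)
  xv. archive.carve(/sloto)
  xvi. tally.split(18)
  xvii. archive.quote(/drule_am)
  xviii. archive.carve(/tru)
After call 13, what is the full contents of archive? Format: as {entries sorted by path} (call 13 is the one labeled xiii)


Using archive.scribe using p: /sal_imp, c: jatru: overwrote.
I try archive.carve using p: /flewe, giving ok.
Now I run archive.rehome using s: /sal_imp, d: /flewe, and see ToolError: exists.
I call archive.scribe using p: /drule_am, c: greflop, yielding created.
I run tally.minus using x: 52: -52.
Then archive.quote using p: /sal_imp, which returns jatru.
Invoking tally.peek, — result: -52.
I use tally.start using x: -18, and see -18.
Invoking tally.minus using x: 95, which returns -113.
I run tally.fold using x: 78, giving -8814.
Then tally.peek, giving -8814.
I use tally.fold using x: -48, and see 423072.
Invoking tally.peek(), yielding 423072.
Using tally.minus using x: 87, — result: 422985.
Using archive.carve using p: /sloto, yielding ok.
Then tally.split using x: 18, and get 140995/6.
Then archive.quote using p: /drule_am, → greflop.
I try archive.carve using p: /tru, — result: ok.

Answer: {drule_am=greflop, flegu/, flewe/, prutre/, sal_imp=jatru}


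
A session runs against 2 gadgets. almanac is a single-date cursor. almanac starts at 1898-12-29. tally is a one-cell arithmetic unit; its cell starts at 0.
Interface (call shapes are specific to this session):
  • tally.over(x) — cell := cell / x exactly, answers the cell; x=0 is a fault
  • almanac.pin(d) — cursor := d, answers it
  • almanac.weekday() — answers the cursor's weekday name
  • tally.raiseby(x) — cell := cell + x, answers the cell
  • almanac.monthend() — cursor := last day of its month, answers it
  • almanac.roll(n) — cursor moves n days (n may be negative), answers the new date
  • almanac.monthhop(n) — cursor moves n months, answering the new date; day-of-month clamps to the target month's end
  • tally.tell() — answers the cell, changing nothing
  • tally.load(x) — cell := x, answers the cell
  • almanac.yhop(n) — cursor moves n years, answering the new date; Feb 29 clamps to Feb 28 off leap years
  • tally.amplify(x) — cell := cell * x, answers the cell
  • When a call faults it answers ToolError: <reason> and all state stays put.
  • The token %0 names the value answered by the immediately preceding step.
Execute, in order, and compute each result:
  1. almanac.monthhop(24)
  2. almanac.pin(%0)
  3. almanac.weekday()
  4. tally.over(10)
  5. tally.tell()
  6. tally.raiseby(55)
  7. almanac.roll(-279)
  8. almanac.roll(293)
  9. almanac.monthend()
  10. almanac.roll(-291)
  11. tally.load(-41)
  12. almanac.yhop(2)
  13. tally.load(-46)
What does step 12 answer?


Answer: 1902-04-15

Derivation:
I invoke almanac.monthhop(24), which returns 1900-12-29.
Using almanac.pin(%0), yielding 1900-12-29.
Next I call almanac.weekday, — result: Saturday.
Invoking tally.over(10), yielding 0.
I try tally.tell(): 0.
Next I call tally.raiseby(55): 55.
I use almanac.roll(-279), which returns 1900-03-25.
Invoking almanac.roll(293), yielding 1901-01-12.
Then almanac.monthend(), → 1901-01-31.
Then almanac.roll(-291), and get 1900-04-15.
Invoking tally.load(-41), giving -41.
Invoking almanac.yhop(2), and see 1902-04-15.
I use tally.load(-46), and observe -46.


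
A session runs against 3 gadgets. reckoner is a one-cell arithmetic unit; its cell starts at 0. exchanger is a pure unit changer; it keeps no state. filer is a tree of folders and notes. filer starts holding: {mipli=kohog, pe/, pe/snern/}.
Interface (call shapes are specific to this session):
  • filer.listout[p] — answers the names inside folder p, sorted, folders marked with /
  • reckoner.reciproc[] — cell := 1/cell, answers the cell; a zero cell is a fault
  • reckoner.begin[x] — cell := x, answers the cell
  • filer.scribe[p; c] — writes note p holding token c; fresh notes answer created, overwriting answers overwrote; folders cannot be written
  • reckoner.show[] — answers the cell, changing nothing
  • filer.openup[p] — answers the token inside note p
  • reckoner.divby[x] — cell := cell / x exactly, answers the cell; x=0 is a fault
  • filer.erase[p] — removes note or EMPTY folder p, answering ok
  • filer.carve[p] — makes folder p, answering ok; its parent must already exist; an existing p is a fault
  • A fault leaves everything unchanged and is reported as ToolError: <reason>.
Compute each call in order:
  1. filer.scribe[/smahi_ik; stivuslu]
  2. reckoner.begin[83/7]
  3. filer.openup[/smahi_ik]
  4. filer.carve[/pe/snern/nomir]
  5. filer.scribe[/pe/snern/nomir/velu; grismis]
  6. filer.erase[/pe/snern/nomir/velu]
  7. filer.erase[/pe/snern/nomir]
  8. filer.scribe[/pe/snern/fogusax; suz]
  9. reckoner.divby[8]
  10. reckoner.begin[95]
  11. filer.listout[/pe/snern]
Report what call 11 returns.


==> filer.scribe(p='/smahi_ik', c='stivuslu')
<== created
==> reckoner.begin(x='83/7')
<== 83/7
==> filer.openup(p='/smahi_ik')
<== stivuslu
==> filer.carve(p='/pe/snern/nomir')
<== ok
==> filer.scribe(p='/pe/snern/nomir/velu', c='grismis')
<== created
==> filer.erase(p='/pe/snern/nomir/velu')
<== ok
==> filer.erase(p='/pe/snern/nomir')
<== ok
==> filer.scribe(p='/pe/snern/fogusax', c='suz')
<== created
==> reckoner.divby(x='8')
<== 83/56
==> reckoner.begin(x='95')
<== 95
==> filer.listout(p='/pe/snern')
<== [fogusax]

Answer: [fogusax]


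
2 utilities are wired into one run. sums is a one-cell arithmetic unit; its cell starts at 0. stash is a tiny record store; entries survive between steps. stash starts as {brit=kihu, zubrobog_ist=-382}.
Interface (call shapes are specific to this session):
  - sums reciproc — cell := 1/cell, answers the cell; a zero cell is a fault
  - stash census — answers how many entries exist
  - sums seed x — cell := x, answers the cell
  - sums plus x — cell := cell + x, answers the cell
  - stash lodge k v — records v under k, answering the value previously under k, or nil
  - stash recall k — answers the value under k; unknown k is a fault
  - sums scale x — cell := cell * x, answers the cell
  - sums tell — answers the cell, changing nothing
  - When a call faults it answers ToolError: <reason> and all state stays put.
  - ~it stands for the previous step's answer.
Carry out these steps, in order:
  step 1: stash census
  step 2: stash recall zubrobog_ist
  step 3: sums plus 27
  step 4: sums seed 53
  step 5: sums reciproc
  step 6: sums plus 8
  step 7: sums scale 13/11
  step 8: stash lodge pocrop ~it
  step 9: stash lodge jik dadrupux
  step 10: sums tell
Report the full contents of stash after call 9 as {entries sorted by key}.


! stash census() -> 2
! stash recall(zubrobog_ist) -> -382
! sums plus(27) -> 27
! sums seed(53) -> 53
! sums reciproc() -> 1/53
! sums plus(8) -> 425/53
! sums scale(13/11) -> 5525/583
! stash lodge(pocrop, ~it) -> nil
! stash lodge(jik, dadrupux) -> nil
! sums tell() -> 5525/583

Answer: {brit=kihu, jik=dadrupux, pocrop=5525/583, zubrobog_ist=-382}


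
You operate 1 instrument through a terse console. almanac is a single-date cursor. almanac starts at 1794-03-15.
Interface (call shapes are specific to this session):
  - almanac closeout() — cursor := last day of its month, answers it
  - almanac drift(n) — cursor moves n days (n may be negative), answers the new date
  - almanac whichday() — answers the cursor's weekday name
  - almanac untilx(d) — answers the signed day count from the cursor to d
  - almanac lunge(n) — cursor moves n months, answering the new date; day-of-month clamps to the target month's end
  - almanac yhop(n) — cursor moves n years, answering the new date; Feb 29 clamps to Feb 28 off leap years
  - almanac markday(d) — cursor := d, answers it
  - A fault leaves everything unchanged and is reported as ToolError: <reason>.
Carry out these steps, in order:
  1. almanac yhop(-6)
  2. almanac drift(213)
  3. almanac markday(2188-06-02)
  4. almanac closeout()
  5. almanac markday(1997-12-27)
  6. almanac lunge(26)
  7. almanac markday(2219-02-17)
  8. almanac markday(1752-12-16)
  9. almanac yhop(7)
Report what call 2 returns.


Answer: 1788-10-14

Derivation:
→ almanac yhop(n=-6)
← 1788-03-15
→ almanac drift(n=213)
← 1788-10-14
→ almanac markday(d=2188-06-02)
← 2188-06-02
→ almanac closeout()
← 2188-06-30
→ almanac markday(d=1997-12-27)
← 1997-12-27
→ almanac lunge(n=26)
← 2000-02-27
→ almanac markday(d=2219-02-17)
← 2219-02-17
→ almanac markday(d=1752-12-16)
← 1752-12-16
→ almanac yhop(n=7)
← 1759-12-16


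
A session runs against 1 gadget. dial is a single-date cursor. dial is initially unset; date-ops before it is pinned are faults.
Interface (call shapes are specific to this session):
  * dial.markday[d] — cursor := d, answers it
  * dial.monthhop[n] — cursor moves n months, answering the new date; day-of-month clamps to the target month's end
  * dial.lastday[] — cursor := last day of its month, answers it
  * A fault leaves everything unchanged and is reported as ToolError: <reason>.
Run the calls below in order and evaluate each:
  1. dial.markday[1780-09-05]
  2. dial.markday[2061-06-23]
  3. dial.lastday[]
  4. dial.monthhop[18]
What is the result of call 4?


# 1. markday(d→1780-09-05) ~> 1780-09-05
# 2. markday(d→2061-06-23) ~> 2061-06-23
# 3. lastday() ~> 2061-06-30
# 4. monthhop(n→18) ~> 2062-12-30

Answer: 2062-12-30


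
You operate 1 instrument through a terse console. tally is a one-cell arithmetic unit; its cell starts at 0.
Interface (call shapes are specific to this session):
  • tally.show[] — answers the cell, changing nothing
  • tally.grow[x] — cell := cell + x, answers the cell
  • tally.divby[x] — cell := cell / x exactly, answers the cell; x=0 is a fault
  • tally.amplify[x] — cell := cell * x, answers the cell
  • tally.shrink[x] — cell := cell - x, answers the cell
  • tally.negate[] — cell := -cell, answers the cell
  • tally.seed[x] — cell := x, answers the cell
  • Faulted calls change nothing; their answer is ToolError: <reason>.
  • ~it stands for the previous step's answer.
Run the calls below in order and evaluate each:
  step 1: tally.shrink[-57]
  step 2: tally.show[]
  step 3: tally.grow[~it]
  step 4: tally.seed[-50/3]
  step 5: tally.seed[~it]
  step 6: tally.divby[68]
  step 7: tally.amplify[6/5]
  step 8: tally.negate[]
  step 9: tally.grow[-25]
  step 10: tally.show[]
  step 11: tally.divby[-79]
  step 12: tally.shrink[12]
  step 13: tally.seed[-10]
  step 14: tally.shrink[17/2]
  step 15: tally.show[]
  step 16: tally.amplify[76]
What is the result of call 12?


Answer: -15696/1343

Derivation:
;; tally.shrink(x='-57') == 57
;; tally.show() == 57
;; tally.grow(x='~it') == 114
;; tally.seed(x='-50/3') == -50/3
;; tally.seed(x='~it') == -50/3
;; tally.divby(x='68') == -25/102
;; tally.amplify(x='6/5') == -5/17
;; tally.negate() == 5/17
;; tally.grow(x='-25') == -420/17
;; tally.show() == -420/17
;; tally.divby(x='-79') == 420/1343
;; tally.shrink(x='12') == -15696/1343
;; tally.seed(x='-10') == -10
;; tally.shrink(x='17/2') == -37/2
;; tally.show() == -37/2
;; tally.amplify(x='76') == -1406


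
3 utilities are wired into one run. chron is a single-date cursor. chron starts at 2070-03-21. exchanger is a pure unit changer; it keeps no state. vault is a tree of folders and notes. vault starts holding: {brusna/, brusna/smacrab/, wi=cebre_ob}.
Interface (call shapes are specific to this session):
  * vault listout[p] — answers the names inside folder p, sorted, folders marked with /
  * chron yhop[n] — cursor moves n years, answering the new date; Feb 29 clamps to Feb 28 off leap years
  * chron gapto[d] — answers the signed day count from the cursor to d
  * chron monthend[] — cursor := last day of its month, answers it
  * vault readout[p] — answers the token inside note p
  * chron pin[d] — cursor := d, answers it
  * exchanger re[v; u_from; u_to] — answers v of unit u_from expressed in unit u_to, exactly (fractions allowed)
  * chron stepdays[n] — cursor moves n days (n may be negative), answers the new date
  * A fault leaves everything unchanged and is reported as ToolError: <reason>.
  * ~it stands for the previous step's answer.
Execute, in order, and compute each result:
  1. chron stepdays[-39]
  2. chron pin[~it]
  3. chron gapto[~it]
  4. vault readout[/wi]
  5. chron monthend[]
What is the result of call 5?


Answer: 2070-02-28

Derivation:
Do: chron stepdays[n→-39]
See: 2070-02-10
Do: chron pin[d→~it]
See: 2070-02-10
Do: chron gapto[d→~it]
See: 0
Do: vault readout[p→/wi]
See: cebre_ob
Do: chron monthend[]
See: 2070-02-28


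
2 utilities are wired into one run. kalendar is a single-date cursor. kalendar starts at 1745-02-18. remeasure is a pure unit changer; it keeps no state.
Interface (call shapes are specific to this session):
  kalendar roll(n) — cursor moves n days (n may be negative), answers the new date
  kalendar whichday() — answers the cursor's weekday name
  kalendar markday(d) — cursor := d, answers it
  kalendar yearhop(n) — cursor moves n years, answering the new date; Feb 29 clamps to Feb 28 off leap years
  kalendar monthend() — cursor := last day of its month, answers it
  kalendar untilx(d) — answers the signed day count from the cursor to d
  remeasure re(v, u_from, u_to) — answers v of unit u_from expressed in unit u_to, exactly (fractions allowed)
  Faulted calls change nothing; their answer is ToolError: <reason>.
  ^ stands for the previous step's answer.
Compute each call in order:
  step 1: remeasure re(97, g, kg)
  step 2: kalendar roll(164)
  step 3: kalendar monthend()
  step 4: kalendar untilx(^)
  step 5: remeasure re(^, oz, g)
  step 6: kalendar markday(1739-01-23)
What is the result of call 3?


Answer: 1745-08-31

Derivation:
CALL remeasure re[v→97; u_from→g; u_to→kg]
RET  97/1000
CALL kalendar roll[n→164]
RET  1745-08-01
CALL kalendar monthend[]
RET  1745-08-31
CALL kalendar untilx[d→^]
RET  0
CALL remeasure re[v→^; u_from→oz; u_to→g]
RET  0
CALL kalendar markday[d→1739-01-23]
RET  1739-01-23
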